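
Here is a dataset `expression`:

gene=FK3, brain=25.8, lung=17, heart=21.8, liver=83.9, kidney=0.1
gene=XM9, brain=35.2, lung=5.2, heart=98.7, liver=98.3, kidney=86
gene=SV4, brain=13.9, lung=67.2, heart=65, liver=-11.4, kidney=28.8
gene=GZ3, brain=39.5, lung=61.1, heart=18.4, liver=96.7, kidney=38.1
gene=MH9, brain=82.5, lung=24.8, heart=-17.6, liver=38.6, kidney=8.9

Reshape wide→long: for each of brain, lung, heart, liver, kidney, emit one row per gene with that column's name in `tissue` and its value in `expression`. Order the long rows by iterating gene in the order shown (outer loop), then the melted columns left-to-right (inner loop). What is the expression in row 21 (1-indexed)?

82.5

25 rows total (5 × 5). Row 21: index ⌊(21-1)/5⌋ = 4 into gene → MH9; (21-1) mod 5 = 0 into the melted columns → brain.
So row 21 is (MH9, brain, 82.5); expression = 82.5.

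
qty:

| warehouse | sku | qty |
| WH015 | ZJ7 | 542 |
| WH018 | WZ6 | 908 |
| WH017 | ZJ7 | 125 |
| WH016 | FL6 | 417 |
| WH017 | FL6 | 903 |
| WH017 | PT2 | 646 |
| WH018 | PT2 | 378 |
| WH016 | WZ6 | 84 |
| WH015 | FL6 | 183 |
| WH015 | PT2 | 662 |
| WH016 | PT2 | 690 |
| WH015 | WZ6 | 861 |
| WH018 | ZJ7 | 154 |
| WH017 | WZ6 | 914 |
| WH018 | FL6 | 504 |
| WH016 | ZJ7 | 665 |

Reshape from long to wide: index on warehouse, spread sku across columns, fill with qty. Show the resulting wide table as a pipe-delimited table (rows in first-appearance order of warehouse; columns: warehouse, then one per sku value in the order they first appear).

Columns: warehouse plus the 4 distinct sku values (ZJ7, WZ6, FL6, PT2).
For example, row WH015 column ZJ7 takes qty=542 from the long row (WH015, ZJ7).

| warehouse | ZJ7 | WZ6 | FL6 | PT2 |
| WH015 | 542 | 861 | 183 | 662 |
| WH018 | 154 | 908 | 504 | 378 |
| WH017 | 125 | 914 | 903 | 646 |
| WH016 | 665 | 84 | 417 | 690 |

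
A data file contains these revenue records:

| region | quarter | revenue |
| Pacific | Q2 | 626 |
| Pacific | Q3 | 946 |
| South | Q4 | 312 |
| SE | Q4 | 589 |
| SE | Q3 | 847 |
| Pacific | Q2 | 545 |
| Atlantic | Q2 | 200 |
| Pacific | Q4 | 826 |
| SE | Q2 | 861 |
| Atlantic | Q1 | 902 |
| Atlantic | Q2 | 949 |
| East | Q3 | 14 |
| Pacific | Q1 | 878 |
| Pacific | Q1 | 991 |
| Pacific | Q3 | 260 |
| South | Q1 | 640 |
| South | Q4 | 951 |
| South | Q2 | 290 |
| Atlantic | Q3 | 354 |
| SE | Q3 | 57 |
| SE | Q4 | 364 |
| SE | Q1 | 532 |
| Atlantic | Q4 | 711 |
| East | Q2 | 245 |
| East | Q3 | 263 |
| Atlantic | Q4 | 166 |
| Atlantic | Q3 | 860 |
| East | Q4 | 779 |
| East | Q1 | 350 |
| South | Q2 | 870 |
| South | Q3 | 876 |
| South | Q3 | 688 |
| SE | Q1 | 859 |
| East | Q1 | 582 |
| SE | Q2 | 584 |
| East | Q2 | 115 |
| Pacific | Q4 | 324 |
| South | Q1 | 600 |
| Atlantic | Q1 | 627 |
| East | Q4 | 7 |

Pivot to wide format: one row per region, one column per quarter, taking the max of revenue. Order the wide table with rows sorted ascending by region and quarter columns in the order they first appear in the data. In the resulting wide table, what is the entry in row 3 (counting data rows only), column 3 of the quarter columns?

With rows sorted ascending by region, row 3 is region=Pacific. quarter columns in first-appearance order: Q2, Q3, Q4, Q1; column 3 is Q4.
Long rows with region=Pacific, quarter=Q4: max(826, 324) = 826.

826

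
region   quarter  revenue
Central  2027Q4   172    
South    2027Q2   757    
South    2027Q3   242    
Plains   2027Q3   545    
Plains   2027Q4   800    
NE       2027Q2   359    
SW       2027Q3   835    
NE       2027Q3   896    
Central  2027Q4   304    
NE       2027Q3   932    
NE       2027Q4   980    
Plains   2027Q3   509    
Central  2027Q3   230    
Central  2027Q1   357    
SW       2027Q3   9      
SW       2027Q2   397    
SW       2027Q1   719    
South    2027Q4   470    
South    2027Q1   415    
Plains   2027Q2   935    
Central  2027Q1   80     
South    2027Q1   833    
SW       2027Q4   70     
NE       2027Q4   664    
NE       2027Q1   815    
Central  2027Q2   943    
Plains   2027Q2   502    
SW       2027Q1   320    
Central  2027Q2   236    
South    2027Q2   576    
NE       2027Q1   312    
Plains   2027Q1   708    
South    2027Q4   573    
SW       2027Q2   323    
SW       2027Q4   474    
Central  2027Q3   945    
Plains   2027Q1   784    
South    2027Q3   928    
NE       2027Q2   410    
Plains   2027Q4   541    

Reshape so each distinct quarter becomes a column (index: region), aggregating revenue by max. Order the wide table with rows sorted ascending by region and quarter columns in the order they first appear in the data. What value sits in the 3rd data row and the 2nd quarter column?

With rows sorted ascending by region, row 3 is region=Plains. quarter columns in first-appearance order: 2027Q4, 2027Q2, 2027Q3, 2027Q1; column 2 is 2027Q2.
Long rows with region=Plains, quarter=2027Q2: max(935, 502) = 935.

935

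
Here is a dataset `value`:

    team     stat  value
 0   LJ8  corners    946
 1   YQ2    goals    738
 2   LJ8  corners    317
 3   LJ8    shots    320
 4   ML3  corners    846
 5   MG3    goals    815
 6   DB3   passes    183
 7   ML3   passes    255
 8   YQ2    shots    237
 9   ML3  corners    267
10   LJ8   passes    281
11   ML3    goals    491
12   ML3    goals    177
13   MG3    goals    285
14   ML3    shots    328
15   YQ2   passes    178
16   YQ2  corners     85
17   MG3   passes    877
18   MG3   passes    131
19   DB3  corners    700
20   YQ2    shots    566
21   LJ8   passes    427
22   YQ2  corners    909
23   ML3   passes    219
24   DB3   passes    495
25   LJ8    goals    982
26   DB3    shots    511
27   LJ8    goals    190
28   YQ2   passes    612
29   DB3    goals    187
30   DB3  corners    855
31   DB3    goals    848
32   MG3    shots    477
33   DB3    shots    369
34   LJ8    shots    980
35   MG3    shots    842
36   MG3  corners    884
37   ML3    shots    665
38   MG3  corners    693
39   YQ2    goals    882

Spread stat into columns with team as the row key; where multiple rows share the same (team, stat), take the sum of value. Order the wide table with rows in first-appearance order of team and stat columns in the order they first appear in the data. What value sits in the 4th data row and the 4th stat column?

With rows in first-appearance order of team, row 4 is team=MG3. stat columns in first-appearance order: corners, goals, shots, passes; column 4 is passes.
Long rows with team=MG3, stat=passes: 877 + 131 = 1008.

1008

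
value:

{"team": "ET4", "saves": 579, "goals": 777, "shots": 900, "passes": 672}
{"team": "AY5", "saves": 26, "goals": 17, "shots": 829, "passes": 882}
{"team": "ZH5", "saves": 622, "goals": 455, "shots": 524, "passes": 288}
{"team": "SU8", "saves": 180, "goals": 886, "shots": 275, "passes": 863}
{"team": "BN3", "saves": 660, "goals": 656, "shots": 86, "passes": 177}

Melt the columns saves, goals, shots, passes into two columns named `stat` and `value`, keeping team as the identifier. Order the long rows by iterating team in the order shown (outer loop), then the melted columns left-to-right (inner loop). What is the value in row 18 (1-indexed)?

20 rows total (5 × 4). Row 18: index ⌊(18-1)/4⌋ = 4 into team → BN3; (18-1) mod 4 = 1 into the melted columns → goals.
So row 18 is (BN3, goals, 656); value = 656.

656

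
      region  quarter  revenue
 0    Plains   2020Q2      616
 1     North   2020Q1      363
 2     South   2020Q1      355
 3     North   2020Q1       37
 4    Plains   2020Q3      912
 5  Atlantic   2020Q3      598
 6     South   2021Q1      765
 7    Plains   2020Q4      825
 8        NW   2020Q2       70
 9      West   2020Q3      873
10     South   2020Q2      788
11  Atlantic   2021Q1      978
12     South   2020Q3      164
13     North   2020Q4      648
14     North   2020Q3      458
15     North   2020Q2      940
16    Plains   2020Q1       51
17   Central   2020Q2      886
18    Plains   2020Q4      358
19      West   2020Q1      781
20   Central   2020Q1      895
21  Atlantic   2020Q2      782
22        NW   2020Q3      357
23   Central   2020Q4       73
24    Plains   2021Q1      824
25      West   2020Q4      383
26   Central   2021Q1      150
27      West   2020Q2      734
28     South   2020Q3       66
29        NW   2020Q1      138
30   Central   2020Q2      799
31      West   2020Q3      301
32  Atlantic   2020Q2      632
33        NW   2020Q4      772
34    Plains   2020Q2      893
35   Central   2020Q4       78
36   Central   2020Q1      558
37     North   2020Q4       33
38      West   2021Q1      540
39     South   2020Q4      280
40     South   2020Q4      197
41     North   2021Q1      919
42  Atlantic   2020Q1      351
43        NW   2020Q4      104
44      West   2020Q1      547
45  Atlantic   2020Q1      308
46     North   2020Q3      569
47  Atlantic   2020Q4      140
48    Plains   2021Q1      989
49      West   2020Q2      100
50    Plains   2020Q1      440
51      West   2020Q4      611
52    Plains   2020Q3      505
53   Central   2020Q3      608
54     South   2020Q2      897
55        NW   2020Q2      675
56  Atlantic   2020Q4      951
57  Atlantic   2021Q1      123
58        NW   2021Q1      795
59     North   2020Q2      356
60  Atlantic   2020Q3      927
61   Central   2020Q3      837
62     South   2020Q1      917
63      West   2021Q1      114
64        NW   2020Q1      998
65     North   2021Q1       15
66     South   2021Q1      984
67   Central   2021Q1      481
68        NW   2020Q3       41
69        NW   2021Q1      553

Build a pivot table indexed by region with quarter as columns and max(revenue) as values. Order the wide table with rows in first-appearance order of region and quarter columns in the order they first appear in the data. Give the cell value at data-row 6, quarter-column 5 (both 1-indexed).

With rows in first-appearance order of region, row 6 is region=West. quarter columns in first-appearance order: 2020Q2, 2020Q1, 2020Q3, 2021Q1, 2020Q4; column 5 is 2020Q4.
Long rows with region=West, quarter=2020Q4: max(383, 611) = 611.

611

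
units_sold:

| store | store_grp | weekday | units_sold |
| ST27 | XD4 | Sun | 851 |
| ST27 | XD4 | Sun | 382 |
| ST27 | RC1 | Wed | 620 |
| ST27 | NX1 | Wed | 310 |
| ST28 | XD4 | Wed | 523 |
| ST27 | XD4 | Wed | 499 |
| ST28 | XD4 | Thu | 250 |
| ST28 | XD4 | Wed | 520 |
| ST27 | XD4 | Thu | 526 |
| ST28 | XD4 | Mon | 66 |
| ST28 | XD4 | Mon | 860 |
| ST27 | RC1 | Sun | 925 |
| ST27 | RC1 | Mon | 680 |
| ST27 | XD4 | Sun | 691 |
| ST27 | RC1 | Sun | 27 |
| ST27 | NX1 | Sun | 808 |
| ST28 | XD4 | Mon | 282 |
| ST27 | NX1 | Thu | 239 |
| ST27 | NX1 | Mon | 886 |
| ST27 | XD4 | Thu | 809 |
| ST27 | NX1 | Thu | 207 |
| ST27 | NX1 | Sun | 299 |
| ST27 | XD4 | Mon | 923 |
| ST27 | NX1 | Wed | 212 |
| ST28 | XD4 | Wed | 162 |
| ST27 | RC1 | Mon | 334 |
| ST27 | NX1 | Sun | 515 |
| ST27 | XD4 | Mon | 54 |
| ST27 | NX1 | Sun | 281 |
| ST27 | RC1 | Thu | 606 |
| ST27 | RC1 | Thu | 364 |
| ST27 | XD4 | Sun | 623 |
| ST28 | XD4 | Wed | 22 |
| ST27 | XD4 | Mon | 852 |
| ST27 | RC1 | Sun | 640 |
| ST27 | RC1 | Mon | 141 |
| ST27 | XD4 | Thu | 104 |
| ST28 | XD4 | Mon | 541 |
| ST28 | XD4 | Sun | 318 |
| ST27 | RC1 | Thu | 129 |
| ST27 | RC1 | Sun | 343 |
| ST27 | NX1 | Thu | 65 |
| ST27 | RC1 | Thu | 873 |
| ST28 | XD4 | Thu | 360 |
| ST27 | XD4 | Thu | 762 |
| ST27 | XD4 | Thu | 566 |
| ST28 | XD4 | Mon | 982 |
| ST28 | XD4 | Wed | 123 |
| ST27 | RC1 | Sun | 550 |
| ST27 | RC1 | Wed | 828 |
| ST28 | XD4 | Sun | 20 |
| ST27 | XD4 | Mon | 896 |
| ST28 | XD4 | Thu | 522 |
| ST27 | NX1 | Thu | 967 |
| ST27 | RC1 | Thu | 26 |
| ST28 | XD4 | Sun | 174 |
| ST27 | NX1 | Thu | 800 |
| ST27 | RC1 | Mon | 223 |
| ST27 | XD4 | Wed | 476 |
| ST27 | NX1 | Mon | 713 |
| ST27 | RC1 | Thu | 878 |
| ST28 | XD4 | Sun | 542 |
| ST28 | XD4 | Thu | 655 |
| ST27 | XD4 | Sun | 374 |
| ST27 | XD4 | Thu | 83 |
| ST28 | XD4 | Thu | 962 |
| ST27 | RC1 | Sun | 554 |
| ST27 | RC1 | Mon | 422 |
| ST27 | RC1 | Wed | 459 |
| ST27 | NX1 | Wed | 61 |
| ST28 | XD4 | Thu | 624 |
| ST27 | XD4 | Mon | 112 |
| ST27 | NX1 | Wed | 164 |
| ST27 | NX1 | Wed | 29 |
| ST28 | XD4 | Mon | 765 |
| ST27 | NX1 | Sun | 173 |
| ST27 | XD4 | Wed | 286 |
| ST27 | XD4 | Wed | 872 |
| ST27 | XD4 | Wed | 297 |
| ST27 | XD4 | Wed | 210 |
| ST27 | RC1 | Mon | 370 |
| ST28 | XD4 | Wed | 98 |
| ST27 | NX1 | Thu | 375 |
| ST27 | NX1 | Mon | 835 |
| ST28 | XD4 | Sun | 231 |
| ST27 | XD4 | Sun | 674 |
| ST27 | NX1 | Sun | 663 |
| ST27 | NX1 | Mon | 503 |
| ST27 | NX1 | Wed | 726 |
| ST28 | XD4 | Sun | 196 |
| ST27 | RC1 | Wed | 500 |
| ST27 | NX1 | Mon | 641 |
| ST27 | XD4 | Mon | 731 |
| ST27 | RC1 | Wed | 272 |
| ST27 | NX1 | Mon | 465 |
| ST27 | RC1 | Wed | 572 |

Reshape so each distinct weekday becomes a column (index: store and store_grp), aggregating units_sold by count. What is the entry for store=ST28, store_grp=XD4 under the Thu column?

6

Rows with store=ST28, store_grp=XD4 and weekday=Thu: units_sold values are 250, 360, 522, 655, 962, 624.
6 rows match — count = 6.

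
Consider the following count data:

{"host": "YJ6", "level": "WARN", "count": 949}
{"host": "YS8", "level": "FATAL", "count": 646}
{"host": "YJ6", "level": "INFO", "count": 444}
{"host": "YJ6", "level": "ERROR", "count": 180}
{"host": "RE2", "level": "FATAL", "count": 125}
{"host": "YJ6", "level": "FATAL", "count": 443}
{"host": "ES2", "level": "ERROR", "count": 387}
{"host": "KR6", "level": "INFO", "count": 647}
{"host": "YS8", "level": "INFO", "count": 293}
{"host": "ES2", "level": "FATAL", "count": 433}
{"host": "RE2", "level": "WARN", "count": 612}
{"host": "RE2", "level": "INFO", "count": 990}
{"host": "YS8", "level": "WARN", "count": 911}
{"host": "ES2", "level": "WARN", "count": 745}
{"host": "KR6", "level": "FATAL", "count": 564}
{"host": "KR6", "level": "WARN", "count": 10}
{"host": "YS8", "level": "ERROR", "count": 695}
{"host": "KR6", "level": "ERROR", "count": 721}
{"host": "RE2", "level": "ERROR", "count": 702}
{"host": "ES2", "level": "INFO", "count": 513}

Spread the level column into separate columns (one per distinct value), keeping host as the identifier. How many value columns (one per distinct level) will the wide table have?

4 distinct level values: FATAL, WARN, INFO, ERROR.

4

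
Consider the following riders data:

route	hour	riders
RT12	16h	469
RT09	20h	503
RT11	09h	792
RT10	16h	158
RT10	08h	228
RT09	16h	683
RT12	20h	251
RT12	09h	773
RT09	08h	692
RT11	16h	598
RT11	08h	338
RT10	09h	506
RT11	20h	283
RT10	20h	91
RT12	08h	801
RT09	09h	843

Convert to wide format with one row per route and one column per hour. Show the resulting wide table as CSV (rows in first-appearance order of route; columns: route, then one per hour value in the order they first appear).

route,16h,20h,09h,08h
RT12,469,251,773,801
RT09,683,503,843,692
RT11,598,283,792,338
RT10,158,91,506,228

Columns: route plus the 4 distinct hour values (16h, 20h, 09h, 08h).
For example, row RT12 column 16h takes riders=469 from the long row (RT12, 16h).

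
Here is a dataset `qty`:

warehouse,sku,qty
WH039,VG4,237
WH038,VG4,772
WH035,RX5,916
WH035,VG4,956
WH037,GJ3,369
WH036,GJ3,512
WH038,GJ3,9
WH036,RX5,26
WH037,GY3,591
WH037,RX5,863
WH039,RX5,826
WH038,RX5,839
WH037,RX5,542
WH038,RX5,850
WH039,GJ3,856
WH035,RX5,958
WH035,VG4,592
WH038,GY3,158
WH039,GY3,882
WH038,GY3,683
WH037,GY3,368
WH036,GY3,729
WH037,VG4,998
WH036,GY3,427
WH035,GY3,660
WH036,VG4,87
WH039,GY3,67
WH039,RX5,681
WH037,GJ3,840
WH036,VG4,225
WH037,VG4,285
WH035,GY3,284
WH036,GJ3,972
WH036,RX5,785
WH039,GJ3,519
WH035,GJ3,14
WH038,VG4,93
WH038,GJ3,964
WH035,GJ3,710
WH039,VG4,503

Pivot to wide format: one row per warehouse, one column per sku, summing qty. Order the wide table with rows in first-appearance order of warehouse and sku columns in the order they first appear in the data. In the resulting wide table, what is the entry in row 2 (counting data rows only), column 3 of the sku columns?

With rows in first-appearance order of warehouse, row 2 is warehouse=WH038. sku columns in first-appearance order: VG4, RX5, GJ3, GY3; column 3 is GJ3.
Long rows with warehouse=WH038, sku=GJ3: 9 + 964 = 973.

973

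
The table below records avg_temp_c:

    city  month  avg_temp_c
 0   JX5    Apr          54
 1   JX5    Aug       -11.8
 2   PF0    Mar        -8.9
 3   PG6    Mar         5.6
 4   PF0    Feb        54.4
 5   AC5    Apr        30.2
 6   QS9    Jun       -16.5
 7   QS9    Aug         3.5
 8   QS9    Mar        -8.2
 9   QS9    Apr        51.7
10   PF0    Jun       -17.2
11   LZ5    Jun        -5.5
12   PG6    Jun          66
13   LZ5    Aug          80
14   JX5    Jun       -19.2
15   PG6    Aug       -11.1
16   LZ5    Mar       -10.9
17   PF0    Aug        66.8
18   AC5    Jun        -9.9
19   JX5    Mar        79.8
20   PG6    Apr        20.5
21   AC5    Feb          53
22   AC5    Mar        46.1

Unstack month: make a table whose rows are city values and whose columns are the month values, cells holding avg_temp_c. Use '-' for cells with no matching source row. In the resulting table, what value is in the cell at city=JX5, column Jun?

The long row with city=JX5, month=Jun has avg_temp_c=-19.2.

-19.2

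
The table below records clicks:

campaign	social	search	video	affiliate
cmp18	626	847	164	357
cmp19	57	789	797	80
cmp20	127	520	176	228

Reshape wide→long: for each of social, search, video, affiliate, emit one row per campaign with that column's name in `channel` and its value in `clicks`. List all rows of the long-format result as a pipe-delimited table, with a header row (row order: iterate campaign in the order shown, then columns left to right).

Each (campaign, column) pair becomes one row: 3 × 4 = 12 rows.
For example, (cmp18, social) → clicks=626.

| campaign | channel | clicks |
| cmp18 | social | 626 |
| cmp18 | search | 847 |
| cmp18 | video | 164 |
| cmp18 | affiliate | 357 |
| cmp19 | social | 57 |
| cmp19 | search | 789 |
| cmp19 | video | 797 |
| cmp19 | affiliate | 80 |
| cmp20 | social | 127 |
| cmp20 | search | 520 |
| cmp20 | video | 176 |
| cmp20 | affiliate | 228 |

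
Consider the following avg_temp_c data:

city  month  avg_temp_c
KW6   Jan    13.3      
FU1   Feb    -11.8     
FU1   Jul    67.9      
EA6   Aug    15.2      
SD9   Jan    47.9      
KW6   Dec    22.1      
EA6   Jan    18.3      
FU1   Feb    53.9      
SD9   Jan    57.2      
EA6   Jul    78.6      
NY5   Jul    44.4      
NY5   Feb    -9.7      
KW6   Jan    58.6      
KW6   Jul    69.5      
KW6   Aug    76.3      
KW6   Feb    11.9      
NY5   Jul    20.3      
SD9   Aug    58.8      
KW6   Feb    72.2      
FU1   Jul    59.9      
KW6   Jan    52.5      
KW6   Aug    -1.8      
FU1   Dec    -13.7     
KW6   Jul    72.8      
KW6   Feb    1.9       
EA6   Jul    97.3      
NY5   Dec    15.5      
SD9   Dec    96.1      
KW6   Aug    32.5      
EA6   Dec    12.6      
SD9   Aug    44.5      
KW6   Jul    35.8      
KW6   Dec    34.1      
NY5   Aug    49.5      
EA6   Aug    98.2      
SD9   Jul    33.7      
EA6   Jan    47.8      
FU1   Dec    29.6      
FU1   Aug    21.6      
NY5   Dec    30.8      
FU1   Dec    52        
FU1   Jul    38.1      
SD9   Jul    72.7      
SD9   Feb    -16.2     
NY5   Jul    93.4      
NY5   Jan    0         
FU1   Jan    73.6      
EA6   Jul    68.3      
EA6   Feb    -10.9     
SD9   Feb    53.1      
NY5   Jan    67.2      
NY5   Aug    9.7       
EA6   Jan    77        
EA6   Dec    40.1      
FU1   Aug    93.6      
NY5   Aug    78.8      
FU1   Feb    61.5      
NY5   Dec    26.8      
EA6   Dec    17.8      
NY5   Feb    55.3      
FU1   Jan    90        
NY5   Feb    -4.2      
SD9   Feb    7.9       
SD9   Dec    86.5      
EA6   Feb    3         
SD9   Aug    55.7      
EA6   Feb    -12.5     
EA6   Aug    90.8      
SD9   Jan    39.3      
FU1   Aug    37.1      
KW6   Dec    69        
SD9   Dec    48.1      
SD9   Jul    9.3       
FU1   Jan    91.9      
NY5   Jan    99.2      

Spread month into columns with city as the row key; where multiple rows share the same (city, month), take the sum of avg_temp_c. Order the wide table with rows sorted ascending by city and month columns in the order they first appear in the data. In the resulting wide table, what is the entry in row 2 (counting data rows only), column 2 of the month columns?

103.6

With rows sorted ascending by city, row 2 is city=FU1. month columns in first-appearance order: Jan, Feb, Jul, Aug, Dec; column 2 is Feb.
Long rows with city=FU1, month=Feb: -11.8 + 53.9 + 61.5 = 103.6.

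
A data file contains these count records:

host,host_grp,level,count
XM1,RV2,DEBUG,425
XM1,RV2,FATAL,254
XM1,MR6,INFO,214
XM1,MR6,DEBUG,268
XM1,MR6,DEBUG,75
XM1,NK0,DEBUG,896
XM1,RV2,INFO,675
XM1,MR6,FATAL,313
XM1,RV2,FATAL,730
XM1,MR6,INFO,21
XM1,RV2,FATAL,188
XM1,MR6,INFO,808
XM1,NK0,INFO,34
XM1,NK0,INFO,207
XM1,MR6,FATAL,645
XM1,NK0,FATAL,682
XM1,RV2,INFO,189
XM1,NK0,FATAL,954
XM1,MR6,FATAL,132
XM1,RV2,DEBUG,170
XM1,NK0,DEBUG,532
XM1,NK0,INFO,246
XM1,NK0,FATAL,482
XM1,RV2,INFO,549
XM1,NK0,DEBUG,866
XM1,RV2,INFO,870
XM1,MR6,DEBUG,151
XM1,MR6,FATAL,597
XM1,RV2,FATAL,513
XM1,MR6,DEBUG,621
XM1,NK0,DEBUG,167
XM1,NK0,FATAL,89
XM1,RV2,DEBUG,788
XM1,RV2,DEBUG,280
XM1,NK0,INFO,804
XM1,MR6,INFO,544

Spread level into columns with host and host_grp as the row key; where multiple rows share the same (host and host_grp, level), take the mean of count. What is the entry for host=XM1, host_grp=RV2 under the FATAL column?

421.25

Rows with host=XM1, host_grp=RV2 and level=FATAL: count values are 254, 730, 188, 513.
(254 + 730 + 188 + 513) / 4 = 421.25.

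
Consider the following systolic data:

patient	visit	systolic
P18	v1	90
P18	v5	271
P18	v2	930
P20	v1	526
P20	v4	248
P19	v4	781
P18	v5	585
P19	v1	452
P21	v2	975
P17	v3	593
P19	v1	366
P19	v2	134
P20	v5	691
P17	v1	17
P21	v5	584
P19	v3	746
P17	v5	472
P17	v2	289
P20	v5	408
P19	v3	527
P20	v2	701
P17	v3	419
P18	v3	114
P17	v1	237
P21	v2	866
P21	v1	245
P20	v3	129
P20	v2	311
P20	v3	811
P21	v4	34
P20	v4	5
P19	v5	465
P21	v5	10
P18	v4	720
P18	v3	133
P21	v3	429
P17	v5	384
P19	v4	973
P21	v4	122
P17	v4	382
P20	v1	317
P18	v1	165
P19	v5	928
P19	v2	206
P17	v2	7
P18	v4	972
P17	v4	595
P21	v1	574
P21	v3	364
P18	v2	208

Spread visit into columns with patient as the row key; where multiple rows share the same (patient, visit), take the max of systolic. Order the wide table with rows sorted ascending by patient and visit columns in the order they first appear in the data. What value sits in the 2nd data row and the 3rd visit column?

930

With rows sorted ascending by patient, row 2 is patient=P18. visit columns in first-appearance order: v1, v5, v2, v4, v3; column 3 is v2.
Long rows with patient=P18, visit=v2: max(930, 208) = 930.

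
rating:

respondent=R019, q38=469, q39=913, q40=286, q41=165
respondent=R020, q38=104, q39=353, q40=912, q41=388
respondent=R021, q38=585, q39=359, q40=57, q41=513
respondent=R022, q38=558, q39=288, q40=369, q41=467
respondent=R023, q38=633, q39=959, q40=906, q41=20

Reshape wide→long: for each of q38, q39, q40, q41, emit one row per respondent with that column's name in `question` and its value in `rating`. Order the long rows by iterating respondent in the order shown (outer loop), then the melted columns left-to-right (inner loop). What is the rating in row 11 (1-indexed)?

20 rows total (5 × 4). Row 11: index ⌊(11-1)/4⌋ = 2 into respondent → R021; (11-1) mod 4 = 2 into the melted columns → q40.
So row 11 is (R021, q40, 57); rating = 57.

57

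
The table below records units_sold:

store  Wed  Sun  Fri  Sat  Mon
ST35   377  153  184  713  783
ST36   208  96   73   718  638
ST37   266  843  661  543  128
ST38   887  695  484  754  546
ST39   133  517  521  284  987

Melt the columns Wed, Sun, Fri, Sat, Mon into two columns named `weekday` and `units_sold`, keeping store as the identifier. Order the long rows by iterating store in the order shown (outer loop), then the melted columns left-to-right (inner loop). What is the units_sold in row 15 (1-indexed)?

25 rows total (5 × 5). Row 15: index ⌊(15-1)/5⌋ = 2 into store → ST37; (15-1) mod 5 = 4 into the melted columns → Mon.
So row 15 is (ST37, Mon, 128); units_sold = 128.

128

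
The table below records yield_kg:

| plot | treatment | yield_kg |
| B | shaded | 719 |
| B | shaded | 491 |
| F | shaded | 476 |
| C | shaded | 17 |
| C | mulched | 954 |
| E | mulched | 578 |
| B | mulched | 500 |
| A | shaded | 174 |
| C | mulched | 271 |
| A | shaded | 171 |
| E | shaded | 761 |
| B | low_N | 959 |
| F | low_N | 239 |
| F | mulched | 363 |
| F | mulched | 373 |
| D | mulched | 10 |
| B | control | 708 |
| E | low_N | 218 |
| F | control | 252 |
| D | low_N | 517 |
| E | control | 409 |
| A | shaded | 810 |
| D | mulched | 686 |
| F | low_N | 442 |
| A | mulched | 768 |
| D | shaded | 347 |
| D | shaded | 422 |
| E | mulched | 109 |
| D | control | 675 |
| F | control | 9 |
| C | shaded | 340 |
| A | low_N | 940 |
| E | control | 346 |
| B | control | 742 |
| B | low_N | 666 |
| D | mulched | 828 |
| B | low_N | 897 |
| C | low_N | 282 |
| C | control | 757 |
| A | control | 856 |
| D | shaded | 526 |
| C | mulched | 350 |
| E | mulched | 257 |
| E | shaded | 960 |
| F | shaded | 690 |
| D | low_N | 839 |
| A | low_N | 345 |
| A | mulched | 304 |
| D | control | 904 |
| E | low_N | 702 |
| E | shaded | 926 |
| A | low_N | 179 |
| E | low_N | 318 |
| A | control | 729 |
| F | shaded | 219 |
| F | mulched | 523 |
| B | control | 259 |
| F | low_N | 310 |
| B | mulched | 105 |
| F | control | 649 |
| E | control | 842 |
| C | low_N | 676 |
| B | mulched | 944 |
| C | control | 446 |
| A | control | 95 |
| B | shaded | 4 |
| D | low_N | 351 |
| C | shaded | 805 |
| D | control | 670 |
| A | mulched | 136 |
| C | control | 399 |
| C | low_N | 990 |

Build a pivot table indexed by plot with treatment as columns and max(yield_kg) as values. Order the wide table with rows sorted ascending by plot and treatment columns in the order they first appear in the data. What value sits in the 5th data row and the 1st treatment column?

With rows sorted ascending by plot, row 5 is plot=E. treatment columns in first-appearance order: shaded, mulched, low_N, control; column 1 is shaded.
Long rows with plot=E, treatment=shaded: max(761, 960, 926) = 960.

960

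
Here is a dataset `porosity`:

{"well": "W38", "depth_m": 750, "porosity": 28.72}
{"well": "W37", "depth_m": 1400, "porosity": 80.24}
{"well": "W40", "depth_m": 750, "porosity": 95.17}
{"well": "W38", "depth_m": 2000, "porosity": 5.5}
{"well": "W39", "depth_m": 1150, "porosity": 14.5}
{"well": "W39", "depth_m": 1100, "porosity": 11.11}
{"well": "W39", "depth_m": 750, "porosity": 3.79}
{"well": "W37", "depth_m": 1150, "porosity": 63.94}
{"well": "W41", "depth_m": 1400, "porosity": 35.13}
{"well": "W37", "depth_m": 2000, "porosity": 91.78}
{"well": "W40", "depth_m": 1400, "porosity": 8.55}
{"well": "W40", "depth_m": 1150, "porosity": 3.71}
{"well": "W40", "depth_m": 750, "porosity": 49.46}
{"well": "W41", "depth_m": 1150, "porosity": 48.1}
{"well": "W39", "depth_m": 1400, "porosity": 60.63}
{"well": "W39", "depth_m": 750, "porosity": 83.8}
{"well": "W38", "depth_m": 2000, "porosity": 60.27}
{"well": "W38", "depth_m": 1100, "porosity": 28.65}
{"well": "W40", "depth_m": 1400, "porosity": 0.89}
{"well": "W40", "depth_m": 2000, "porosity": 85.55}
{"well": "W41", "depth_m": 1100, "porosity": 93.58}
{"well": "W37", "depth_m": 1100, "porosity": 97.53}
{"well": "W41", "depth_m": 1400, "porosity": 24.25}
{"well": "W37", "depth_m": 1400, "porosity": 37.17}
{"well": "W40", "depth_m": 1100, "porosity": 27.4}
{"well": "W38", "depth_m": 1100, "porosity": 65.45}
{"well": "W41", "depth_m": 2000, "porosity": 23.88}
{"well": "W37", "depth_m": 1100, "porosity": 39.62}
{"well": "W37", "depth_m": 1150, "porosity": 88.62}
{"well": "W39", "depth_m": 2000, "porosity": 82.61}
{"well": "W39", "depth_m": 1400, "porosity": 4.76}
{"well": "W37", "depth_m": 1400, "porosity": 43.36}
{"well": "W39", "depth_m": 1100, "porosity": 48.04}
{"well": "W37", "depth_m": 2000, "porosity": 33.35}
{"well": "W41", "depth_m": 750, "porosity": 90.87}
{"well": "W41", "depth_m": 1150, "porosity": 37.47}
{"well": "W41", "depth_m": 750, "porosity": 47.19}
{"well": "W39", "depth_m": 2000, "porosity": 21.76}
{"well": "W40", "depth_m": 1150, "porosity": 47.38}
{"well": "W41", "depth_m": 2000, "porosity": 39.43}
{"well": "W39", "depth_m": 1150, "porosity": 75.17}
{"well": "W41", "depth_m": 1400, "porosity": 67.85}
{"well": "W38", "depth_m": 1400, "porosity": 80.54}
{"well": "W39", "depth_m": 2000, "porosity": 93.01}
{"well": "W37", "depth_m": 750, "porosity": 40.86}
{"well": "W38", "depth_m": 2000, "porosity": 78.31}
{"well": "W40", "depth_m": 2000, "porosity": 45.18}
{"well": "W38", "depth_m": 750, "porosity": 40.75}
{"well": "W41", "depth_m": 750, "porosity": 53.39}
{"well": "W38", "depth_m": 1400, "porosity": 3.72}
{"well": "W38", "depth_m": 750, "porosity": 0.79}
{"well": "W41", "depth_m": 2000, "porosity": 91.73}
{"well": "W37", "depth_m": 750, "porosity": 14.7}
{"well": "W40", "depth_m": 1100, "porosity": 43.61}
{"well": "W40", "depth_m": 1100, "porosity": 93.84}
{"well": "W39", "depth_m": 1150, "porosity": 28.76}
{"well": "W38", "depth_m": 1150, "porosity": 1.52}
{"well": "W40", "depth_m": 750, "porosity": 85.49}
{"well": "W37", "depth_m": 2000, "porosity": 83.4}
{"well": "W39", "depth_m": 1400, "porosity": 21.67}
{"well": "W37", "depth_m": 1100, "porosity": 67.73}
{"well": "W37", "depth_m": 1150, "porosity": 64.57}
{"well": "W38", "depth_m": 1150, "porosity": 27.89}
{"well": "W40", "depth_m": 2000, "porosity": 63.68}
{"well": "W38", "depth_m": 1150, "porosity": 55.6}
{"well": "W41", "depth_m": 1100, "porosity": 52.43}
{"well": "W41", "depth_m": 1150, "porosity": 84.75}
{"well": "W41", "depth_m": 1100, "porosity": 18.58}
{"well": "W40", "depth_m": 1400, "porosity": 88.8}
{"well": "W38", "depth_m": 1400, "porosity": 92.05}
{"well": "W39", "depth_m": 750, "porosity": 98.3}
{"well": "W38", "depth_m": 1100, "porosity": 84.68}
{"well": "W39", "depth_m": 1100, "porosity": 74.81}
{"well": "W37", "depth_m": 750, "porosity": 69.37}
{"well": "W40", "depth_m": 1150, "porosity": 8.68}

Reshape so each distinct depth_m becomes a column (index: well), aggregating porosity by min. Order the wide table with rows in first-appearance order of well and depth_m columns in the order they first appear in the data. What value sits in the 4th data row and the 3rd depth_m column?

With rows in first-appearance order of well, row 4 is well=W39. depth_m columns in first-appearance order: 750, 1400, 2000, 1150, 1100; column 3 is 2000.
Long rows with well=W39, depth_m=2000: min(82.61, 21.76, 93.01) = 21.76.

21.76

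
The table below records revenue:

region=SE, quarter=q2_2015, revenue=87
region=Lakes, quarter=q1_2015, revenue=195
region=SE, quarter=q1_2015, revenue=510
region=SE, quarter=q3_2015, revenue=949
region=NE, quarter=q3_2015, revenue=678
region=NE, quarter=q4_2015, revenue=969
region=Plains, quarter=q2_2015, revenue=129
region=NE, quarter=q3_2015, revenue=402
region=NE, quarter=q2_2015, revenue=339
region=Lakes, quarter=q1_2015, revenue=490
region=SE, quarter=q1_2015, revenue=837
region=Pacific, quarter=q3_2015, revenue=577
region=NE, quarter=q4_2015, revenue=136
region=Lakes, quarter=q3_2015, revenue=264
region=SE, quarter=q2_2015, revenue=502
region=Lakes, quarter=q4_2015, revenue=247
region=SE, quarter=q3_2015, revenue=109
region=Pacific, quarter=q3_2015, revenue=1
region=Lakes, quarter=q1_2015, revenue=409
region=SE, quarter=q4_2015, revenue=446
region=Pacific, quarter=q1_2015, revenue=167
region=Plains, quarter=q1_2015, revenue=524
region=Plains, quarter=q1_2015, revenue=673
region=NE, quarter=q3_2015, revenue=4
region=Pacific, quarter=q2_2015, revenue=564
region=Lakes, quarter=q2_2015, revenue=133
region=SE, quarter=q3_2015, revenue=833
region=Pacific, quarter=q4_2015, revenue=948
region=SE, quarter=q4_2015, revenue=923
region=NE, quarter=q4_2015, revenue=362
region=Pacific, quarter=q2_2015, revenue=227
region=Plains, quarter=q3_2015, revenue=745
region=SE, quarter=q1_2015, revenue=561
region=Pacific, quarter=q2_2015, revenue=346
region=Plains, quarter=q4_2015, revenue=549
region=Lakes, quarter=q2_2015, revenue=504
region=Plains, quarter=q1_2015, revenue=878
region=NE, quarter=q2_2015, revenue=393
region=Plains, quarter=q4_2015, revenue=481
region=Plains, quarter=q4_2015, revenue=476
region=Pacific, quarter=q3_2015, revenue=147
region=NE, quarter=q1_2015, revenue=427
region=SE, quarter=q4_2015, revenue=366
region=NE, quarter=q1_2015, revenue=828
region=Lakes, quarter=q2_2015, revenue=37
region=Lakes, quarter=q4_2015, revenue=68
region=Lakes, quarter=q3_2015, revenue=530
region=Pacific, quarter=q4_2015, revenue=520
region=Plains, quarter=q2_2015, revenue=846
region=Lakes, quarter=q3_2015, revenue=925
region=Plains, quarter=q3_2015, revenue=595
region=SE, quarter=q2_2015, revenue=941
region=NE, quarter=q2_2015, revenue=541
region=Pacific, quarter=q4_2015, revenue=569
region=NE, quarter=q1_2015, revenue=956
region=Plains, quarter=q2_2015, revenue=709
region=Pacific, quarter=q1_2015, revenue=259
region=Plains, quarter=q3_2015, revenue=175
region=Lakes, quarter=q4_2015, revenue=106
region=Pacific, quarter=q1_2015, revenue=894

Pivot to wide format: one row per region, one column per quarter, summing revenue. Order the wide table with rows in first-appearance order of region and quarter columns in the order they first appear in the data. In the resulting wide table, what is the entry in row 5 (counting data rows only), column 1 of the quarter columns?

With rows in first-appearance order of region, row 5 is region=Pacific. quarter columns in first-appearance order: q2_2015, q1_2015, q3_2015, q4_2015; column 1 is q2_2015.
Long rows with region=Pacific, quarter=q2_2015: 564 + 227 + 346 = 1137.

1137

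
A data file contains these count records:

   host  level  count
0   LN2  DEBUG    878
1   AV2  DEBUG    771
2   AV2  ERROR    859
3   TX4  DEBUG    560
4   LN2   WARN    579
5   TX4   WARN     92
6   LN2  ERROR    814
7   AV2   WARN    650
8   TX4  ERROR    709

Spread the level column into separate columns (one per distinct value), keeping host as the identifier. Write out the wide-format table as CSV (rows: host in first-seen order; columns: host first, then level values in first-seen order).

Columns: host plus the 3 distinct level values (DEBUG, ERROR, WARN).
For example, row LN2 column DEBUG takes count=878 from the long row (LN2, DEBUG).

host,DEBUG,ERROR,WARN
LN2,878,814,579
AV2,771,859,650
TX4,560,709,92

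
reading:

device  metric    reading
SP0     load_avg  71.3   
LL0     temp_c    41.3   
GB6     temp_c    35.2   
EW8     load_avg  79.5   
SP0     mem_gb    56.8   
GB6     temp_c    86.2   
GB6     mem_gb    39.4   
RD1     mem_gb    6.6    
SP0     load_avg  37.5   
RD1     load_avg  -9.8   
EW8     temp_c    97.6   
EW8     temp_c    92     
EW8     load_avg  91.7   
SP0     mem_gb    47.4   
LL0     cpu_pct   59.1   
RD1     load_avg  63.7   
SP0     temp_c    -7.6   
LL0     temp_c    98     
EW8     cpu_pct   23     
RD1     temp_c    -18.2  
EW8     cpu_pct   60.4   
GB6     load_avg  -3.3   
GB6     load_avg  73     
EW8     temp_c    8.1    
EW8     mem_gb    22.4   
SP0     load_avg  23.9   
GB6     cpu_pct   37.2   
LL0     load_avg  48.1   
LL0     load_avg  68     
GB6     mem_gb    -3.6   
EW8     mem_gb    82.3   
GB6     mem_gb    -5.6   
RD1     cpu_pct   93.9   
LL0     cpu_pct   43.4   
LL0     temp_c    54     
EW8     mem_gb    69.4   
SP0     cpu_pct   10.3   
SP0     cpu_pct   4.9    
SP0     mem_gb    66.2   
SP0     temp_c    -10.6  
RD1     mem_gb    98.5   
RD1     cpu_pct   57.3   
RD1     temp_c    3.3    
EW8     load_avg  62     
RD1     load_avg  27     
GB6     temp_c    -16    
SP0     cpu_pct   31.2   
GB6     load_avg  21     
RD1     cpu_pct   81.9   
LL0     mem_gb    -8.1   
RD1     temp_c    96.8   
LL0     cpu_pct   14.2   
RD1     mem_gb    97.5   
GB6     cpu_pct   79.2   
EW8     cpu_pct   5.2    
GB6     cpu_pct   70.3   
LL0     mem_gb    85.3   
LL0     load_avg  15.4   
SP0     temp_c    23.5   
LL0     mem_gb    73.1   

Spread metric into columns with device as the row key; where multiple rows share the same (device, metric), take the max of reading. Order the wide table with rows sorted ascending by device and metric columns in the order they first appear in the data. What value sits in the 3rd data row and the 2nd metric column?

98

With rows sorted ascending by device, row 3 is device=LL0. metric columns in first-appearance order: load_avg, temp_c, mem_gb, cpu_pct; column 2 is temp_c.
Long rows with device=LL0, metric=temp_c: max(41.3, 98, 54) = 98.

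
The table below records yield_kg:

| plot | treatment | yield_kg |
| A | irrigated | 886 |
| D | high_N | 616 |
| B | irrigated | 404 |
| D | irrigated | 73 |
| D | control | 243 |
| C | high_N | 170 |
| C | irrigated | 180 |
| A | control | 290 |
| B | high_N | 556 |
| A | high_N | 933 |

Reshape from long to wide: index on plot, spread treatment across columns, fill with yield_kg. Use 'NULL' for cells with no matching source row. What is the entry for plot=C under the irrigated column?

180

The long row with plot=C, treatment=irrigated has yield_kg=180.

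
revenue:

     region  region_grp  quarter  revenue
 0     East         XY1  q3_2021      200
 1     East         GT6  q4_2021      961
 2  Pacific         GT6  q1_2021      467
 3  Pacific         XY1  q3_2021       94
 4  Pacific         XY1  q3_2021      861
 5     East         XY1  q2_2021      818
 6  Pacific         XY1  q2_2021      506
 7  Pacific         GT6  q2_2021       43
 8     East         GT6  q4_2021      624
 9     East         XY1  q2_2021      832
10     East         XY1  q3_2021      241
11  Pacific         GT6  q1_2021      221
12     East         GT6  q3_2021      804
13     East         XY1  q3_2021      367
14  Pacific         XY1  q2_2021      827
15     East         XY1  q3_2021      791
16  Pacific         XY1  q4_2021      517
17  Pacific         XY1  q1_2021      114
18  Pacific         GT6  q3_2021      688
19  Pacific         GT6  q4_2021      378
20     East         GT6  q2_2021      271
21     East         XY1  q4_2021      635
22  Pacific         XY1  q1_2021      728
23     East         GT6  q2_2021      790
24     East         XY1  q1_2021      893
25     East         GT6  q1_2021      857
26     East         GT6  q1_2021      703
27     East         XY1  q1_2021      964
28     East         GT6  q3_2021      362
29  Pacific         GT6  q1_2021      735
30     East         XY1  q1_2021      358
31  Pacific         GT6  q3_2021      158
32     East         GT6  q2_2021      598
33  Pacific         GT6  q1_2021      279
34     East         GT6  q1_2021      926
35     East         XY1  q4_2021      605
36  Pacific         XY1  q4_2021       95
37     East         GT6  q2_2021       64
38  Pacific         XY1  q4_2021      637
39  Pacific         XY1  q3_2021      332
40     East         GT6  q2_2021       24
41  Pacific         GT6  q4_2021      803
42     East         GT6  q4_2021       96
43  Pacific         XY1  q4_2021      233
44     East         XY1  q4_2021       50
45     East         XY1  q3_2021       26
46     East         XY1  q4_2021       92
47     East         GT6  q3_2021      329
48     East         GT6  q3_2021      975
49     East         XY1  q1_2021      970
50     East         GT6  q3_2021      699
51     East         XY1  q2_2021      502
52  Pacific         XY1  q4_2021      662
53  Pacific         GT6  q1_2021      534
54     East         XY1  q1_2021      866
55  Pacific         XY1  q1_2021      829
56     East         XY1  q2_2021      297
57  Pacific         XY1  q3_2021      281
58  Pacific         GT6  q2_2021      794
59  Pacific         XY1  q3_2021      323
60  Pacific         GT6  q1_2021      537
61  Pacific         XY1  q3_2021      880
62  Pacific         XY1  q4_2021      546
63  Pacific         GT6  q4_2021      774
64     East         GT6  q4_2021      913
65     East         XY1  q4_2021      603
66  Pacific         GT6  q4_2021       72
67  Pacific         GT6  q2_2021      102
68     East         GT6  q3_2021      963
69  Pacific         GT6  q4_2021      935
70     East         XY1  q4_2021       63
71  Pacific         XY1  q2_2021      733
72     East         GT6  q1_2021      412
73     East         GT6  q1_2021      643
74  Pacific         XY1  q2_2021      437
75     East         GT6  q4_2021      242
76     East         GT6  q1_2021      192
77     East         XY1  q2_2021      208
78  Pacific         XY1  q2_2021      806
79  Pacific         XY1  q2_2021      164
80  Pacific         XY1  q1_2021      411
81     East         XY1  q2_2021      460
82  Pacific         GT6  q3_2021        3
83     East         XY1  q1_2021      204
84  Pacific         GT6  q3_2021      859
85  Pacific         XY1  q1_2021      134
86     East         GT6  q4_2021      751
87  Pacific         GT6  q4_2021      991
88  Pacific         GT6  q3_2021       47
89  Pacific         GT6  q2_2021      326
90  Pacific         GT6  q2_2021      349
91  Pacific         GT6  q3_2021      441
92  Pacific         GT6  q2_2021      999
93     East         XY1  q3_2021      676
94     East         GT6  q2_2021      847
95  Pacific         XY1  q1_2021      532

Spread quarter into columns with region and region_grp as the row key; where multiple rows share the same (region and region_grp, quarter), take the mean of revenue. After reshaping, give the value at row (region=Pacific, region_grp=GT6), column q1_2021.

Rows with region=Pacific, region_grp=GT6 and quarter=q1_2021: revenue values are 467, 221, 735, 279, 534, 537.
(467 + 221 + 735 + 279 + 534 + 537) / 6 = 462.17.

462.17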